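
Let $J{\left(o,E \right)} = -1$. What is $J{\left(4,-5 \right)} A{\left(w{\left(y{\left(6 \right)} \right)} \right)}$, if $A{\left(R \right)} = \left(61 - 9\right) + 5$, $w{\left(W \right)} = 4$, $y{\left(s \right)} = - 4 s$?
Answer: $-57$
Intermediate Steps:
$A{\left(R \right)} = 57$ ($A{\left(R \right)} = 52 + 5 = 57$)
$J{\left(4,-5 \right)} A{\left(w{\left(y{\left(6 \right)} \right)} \right)} = \left(-1\right) 57 = -57$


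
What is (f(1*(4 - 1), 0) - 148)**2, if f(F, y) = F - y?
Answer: 21025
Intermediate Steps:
(f(1*(4 - 1), 0) - 148)**2 = ((1*(4 - 1) - 1*0) - 148)**2 = ((1*3 + 0) - 148)**2 = ((3 + 0) - 148)**2 = (3 - 148)**2 = (-145)**2 = 21025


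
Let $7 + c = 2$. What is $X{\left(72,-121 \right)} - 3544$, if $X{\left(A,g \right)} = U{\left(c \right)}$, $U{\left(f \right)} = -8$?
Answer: $-3552$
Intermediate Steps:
$c = -5$ ($c = -7 + 2 = -5$)
$X{\left(A,g \right)} = -8$
$X{\left(72,-121 \right)} - 3544 = -8 - 3544 = -3552$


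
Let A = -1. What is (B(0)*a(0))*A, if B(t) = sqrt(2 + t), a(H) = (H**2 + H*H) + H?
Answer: 0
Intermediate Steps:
a(H) = H + 2*H**2 (a(H) = (H**2 + H**2) + H = 2*H**2 + H = H + 2*H**2)
(B(0)*a(0))*A = (sqrt(2 + 0)*(0*(1 + 2*0)))*(-1) = (sqrt(2)*(0*(1 + 0)))*(-1) = (sqrt(2)*(0*1))*(-1) = (sqrt(2)*0)*(-1) = 0*(-1) = 0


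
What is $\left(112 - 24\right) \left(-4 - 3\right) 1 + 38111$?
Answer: $37495$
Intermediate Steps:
$\left(112 - 24\right) \left(-4 - 3\right) 1 + 38111 = 88 \left(\left(-7\right) 1\right) + 38111 = 88 \left(-7\right) + 38111 = -616 + 38111 = 37495$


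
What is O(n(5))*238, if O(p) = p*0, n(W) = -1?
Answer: 0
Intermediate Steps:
O(p) = 0
O(n(5))*238 = 0*238 = 0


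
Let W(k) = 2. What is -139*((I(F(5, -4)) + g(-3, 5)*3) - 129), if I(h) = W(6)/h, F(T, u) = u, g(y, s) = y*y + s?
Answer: 24325/2 ≈ 12163.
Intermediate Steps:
g(y, s) = s + y**2 (g(y, s) = y**2 + s = s + y**2)
I(h) = 2/h
-139*((I(F(5, -4)) + g(-3, 5)*3) - 129) = -139*((2/(-4) + (5 + (-3)**2)*3) - 129) = -139*((2*(-1/4) + (5 + 9)*3) - 129) = -139*((-1/2 + 14*3) - 129) = -139*((-1/2 + 42) - 129) = -139*(83/2 - 129) = -139*(-175/2) = 24325/2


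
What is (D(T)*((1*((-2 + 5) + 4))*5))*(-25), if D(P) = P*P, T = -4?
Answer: -14000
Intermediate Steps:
D(P) = P²
(D(T)*((1*((-2 + 5) + 4))*5))*(-25) = ((-4)²*((1*((-2 + 5) + 4))*5))*(-25) = (16*((1*(3 + 4))*5))*(-25) = (16*((1*7)*5))*(-25) = (16*(7*5))*(-25) = (16*35)*(-25) = 560*(-25) = -14000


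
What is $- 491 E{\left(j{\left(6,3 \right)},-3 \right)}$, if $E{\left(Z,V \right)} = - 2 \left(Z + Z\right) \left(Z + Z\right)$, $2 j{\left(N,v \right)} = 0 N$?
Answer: $0$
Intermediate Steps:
$j{\left(N,v \right)} = 0$ ($j{\left(N,v \right)} = \frac{0 N}{2} = \frac{1}{2} \cdot 0 = 0$)
$E{\left(Z,V \right)} = - 8 Z^{2}$ ($E{\left(Z,V \right)} = - 2 \cdot 2 Z 2 Z = - 4 Z 2 Z = - 8 Z^{2}$)
$- 491 E{\left(j{\left(6,3 \right)},-3 \right)} = - 491 \left(- 8 \cdot 0^{2}\right) = - 491 \left(\left(-8\right) 0\right) = \left(-491\right) 0 = 0$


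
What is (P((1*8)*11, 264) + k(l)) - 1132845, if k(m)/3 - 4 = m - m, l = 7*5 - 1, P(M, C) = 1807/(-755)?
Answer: -855290722/755 ≈ -1.1328e+6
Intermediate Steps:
P(M, C) = -1807/755 (P(M, C) = 1807*(-1/755) = -1807/755)
l = 34 (l = 35 - 1 = 34)
k(m) = 12 (k(m) = 12 + 3*(m - m) = 12 + 3*0 = 12 + 0 = 12)
(P((1*8)*11, 264) + k(l)) - 1132845 = (-1807/755 + 12) - 1132845 = 7253/755 - 1132845 = -855290722/755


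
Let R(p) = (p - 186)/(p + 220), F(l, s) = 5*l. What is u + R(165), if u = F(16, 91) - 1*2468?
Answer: -131343/55 ≈ -2388.1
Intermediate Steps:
u = -2388 (u = 5*16 - 1*2468 = 80 - 2468 = -2388)
R(p) = (-186 + p)/(220 + p)
u + R(165) = -2388 + (-186 + 165)/(220 + 165) = -2388 - 21/385 = -2388 + (1/385)*(-21) = -2388 - 3/55 = -131343/55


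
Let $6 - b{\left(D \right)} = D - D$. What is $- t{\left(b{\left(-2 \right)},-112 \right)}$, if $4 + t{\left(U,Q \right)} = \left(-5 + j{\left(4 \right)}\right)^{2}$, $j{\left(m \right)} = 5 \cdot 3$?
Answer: $-96$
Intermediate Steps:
$j{\left(m \right)} = 15$
$b{\left(D \right)} = 6$ ($b{\left(D \right)} = 6 - \left(D - D\right) = 6 - 0 = 6 + 0 = 6$)
$t{\left(U,Q \right)} = 96$ ($t{\left(U,Q \right)} = -4 + \left(-5 + 15\right)^{2} = -4 + 10^{2} = -4 + 100 = 96$)
$- t{\left(b{\left(-2 \right)},-112 \right)} = \left(-1\right) 96 = -96$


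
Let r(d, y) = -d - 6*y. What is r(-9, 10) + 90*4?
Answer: 309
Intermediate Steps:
r(-9, 10) + 90*4 = (-1*(-9) - 6*10) + 90*4 = (9 - 60) + 360 = -51 + 360 = 309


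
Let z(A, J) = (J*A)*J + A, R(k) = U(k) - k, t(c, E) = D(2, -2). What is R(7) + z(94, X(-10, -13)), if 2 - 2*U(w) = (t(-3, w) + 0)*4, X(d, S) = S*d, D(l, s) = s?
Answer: 1588692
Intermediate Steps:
t(c, E) = -2
U(w) = 5 (U(w) = 1 - (-2 + 0)*4/2 = 1 - (-1)*4 = 1 - ½*(-8) = 1 + 4 = 5)
R(k) = 5 - k
z(A, J) = A + A*J² (z(A, J) = (A*J)*J + A = A*J² + A = A + A*J²)
R(7) + z(94, X(-10, -13)) = (5 - 1*7) + 94*(1 + (-13*(-10))²) = (5 - 7) + 94*(1 + 130²) = -2 + 94*(1 + 16900) = -2 + 94*16901 = -2 + 1588694 = 1588692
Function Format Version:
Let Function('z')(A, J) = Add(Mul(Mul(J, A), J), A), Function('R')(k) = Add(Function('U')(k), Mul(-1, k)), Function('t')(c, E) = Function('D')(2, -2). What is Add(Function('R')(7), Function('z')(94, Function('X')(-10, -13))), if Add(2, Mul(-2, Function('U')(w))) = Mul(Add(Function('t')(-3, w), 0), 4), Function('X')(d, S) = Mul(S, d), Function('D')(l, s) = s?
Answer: 1588692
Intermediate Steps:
Function('t')(c, E) = -2
Function('U')(w) = 5 (Function('U')(w) = Add(1, Mul(Rational(-1, 2), Mul(Add(-2, 0), 4))) = Add(1, Mul(Rational(-1, 2), Mul(-2, 4))) = Add(1, Mul(Rational(-1, 2), -8)) = Add(1, 4) = 5)
Function('R')(k) = Add(5, Mul(-1, k))
Function('z')(A, J) = Add(A, Mul(A, Pow(J, 2))) (Function('z')(A, J) = Add(Mul(Mul(A, J), J), A) = Add(Mul(A, Pow(J, 2)), A) = Add(A, Mul(A, Pow(J, 2))))
Add(Function('R')(7), Function('z')(94, Function('X')(-10, -13))) = Add(Add(5, Mul(-1, 7)), Mul(94, Add(1, Pow(Mul(-13, -10), 2)))) = Add(Add(5, -7), Mul(94, Add(1, Pow(130, 2)))) = Add(-2, Mul(94, Add(1, 16900))) = Add(-2, Mul(94, 16901)) = Add(-2, 1588694) = 1588692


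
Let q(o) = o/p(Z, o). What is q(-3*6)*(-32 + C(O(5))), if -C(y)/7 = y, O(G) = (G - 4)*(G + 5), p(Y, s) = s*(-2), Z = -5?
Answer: 51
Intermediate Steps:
p(Y, s) = -2*s
O(G) = (-4 + G)*(5 + G)
q(o) = -½ (q(o) = o/((-2*o)) = o*(-1/(2*o)) = -½)
C(y) = -7*y
q(-3*6)*(-32 + C(O(5))) = -(-32 - 7*(-20 + 5 + 5²))/2 = -(-32 - 7*(-20 + 5 + 25))/2 = -(-32 - 7*10)/2 = -(-32 - 70)/2 = -½*(-102) = 51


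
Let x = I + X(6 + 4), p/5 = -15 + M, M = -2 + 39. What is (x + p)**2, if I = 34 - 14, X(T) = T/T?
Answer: 17161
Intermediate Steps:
M = 37
X(T) = 1
I = 20
p = 110 (p = 5*(-15 + 37) = 5*22 = 110)
x = 21 (x = 20 + 1 = 21)
(x + p)**2 = (21 + 110)**2 = 131**2 = 17161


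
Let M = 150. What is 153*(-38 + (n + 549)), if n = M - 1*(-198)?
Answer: 131427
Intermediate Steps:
n = 348 (n = 150 - 1*(-198) = 150 + 198 = 348)
153*(-38 + (n + 549)) = 153*(-38 + (348 + 549)) = 153*(-38 + 897) = 153*859 = 131427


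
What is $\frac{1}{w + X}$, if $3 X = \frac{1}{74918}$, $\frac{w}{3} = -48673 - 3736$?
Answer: $- \frac{224754}{35337397157} \approx -6.3602 \cdot 10^{-6}$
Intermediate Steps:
$w = -157227$ ($w = 3 \left(-48673 - 3736\right) = 3 \left(-52409\right) = -157227$)
$X = \frac{1}{224754}$ ($X = \frac{1}{3 \cdot 74918} = \frac{1}{3} \cdot \frac{1}{74918} = \frac{1}{224754} \approx 4.4493 \cdot 10^{-6}$)
$\frac{1}{w + X} = \frac{1}{-157227 + \frac{1}{224754}} = \frac{1}{- \frac{35337397157}{224754}} = - \frac{224754}{35337397157}$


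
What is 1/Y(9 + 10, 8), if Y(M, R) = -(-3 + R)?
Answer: -⅕ ≈ -0.20000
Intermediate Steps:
Y(M, R) = 3 - R
1/Y(9 + 10, 8) = 1/(3 - 1*8) = 1/(3 - 8) = 1/(-5) = -⅕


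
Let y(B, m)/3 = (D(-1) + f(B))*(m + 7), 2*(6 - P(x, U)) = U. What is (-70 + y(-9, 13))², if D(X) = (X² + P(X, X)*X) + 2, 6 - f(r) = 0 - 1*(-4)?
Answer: 25600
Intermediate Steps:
P(x, U) = 6 - U/2
f(r) = 2 (f(r) = 6 - (0 - 1*(-4)) = 6 - (0 + 4) = 6 - 1*4 = 6 - 4 = 2)
D(X) = 2 + X² + X*(6 - X/2) (D(X) = (X² + (6 - X/2)*X) + 2 = (X² + X*(6 - X/2)) + 2 = 2 + X² + X*(6 - X/2))
y(B, m) = -63/2 - 9*m/2 (y(B, m) = 3*(((2 + (½)*(-1)² + 6*(-1)) + 2)*(m + 7)) = 3*(((2 + (½)*1 - 6) + 2)*(7 + m)) = 3*(((2 + ½ - 6) + 2)*(7 + m)) = 3*((-7/2 + 2)*(7 + m)) = 3*(-3*(7 + m)/2) = 3*(-21/2 - 3*m/2) = -63/2 - 9*m/2)
(-70 + y(-9, 13))² = (-70 + (-63/2 - 9/2*13))² = (-70 + (-63/2 - 117/2))² = (-70 - 90)² = (-160)² = 25600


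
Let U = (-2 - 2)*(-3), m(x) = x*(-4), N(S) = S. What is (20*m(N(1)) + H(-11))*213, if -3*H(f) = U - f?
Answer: -18673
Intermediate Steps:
m(x) = -4*x
U = 12 (U = -4*(-3) = 12)
H(f) = -4 + f/3 (H(f) = -(12 - f)/3 = -4 + f/3)
(20*m(N(1)) + H(-11))*213 = (20*(-4*1) + (-4 + (1/3)*(-11)))*213 = (20*(-4) + (-4 - 11/3))*213 = (-80 - 23/3)*213 = -263/3*213 = -18673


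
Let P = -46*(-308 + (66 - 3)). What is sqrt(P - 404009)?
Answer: I*sqrt(392739) ≈ 626.69*I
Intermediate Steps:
P = 11270 (P = -46*(-308 + 63) = -46*(-245) = 11270)
sqrt(P - 404009) = sqrt(11270 - 404009) = sqrt(-392739) = I*sqrt(392739)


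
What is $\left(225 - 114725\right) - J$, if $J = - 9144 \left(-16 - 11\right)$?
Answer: $-361388$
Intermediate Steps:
$J = 246888$ ($J = \left(-9144\right) \left(-27\right) = 246888$)
$\left(225 - 114725\right) - J = \left(225 - 114725\right) - 246888 = -114500 - 246888 = -361388$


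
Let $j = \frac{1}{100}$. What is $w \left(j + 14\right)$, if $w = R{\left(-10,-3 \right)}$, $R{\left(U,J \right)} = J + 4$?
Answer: $\frac{1401}{100} \approx 14.01$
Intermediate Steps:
$j = \frac{1}{100} \approx 0.01$
$R{\left(U,J \right)} = 4 + J$
$w = 1$ ($w = 4 - 3 = 1$)
$w \left(j + 14\right) = 1 \left(\frac{1}{100} + 14\right) = 1 \cdot \frac{1401}{100} = \frac{1401}{100}$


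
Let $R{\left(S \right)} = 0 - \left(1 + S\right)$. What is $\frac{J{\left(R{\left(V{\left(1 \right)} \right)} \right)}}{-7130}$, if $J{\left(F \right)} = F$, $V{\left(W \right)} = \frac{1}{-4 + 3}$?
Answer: $0$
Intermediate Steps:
$V{\left(W \right)} = -1$ ($V{\left(W \right)} = \frac{1}{-1} = -1$)
$R{\left(S \right)} = -1 - S$ ($R{\left(S \right)} = 0 - \left(1 + S\right) = -1 - S$)
$\frac{J{\left(R{\left(V{\left(1 \right)} \right)} \right)}}{-7130} = \frac{-1 - -1}{-7130} = \left(-1 + 1\right) \left(- \frac{1}{7130}\right) = 0 \left(- \frac{1}{7130}\right) = 0$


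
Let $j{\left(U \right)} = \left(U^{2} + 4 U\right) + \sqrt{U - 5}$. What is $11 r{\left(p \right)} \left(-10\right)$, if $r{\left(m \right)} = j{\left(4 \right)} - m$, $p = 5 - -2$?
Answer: $-2750 - 110 i \approx -2750.0 - 110.0 i$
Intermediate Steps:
$p = 7$ ($p = 5 + 2 = 7$)
$j{\left(U \right)} = U^{2} + \sqrt{-5 + U} + 4 U$ ($j{\left(U \right)} = \left(U^{2} + 4 U\right) + \sqrt{-5 + U} = U^{2} + \sqrt{-5 + U} + 4 U$)
$r{\left(m \right)} = 32 + i - m$ ($r{\left(m \right)} = \left(4^{2} + \sqrt{-5 + 4} + 4 \cdot 4\right) - m = \left(16 + \sqrt{-1} + 16\right) - m = \left(16 + i + 16\right) - m = \left(32 + i\right) - m = 32 + i - m$)
$11 r{\left(p \right)} \left(-10\right) = 11 \left(32 + i - 7\right) \left(-10\right) = 11 \left(25 + i\right) \left(-10\right) = \left(275 + 11 i\right) \left(-10\right) = -2750 - 110 i$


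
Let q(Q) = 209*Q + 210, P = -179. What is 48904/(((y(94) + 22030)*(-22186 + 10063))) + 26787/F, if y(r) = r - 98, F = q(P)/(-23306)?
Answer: 83350375259976526/4966727793399 ≈ 16782.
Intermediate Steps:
q(Q) = 210 + 209*Q
F = 37201/23306 (F = (210 + 209*(-179))/(-23306) = (210 - 37411)*(-1/23306) = -37201*(-1/23306) = 37201/23306 ≈ 1.5962)
y(r) = -98 + r
48904/(((y(94) + 22030)*(-22186 + 10063))) + 26787/F = 48904/((((-98 + 94) + 22030)*(-22186 + 10063))) + 26787/(37201/23306) = 48904/(((-4 + 22030)*(-12123))) + 26787*(23306/37201) = 48904/((22026*(-12123))) + 624297822/37201 = 48904/(-267021198) + 624297822/37201 = 48904*(-1/267021198) + 624297822/37201 = -24452/133510599 + 624297822/37201 = 83350375259976526/4966727793399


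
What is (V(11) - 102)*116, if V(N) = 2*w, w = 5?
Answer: -10672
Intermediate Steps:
V(N) = 10 (V(N) = 2*5 = 10)
(V(11) - 102)*116 = (10 - 102)*116 = -92*116 = -10672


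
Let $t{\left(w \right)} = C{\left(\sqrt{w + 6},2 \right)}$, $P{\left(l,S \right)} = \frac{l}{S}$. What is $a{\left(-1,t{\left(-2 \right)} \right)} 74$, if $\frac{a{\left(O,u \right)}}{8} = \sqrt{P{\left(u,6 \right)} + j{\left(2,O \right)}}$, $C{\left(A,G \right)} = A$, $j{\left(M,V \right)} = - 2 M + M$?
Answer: $\frac{592 i \sqrt{15}}{3} \approx 764.27 i$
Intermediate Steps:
$j{\left(M,V \right)} = - M$
$t{\left(w \right)} = \sqrt{6 + w}$ ($t{\left(w \right)} = \sqrt{w + 6} = \sqrt{6 + w}$)
$a{\left(O,u \right)} = 8 \sqrt{-2 + \frac{u}{6}}$ ($a{\left(O,u \right)} = 8 \sqrt{\frac{u}{6} - 2} = 8 \sqrt{-2 + \frac{u}{6}}$)
$a{\left(-1,t{\left(-2 \right)} \right)} 74 = \frac{4 \sqrt{-72 + 6 \sqrt{6 - 2}}}{3} \cdot 74 = \frac{4 \sqrt{-72 + 6 \sqrt{4}}}{3} \cdot 74 = \frac{4 \sqrt{-72 + 6 \cdot 2}}{3} \cdot 74 = \frac{4 \sqrt{-72 + 12}}{3} \cdot 74 = \frac{4 \sqrt{-60}}{3} \cdot 74 = \frac{4 \cdot 2 i \sqrt{15}}{3} \cdot 74 = \frac{8 i \sqrt{15}}{3} \cdot 74 = \frac{592 i \sqrt{15}}{3}$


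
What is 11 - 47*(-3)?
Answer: 152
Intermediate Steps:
11 - 47*(-3) = 11 + 141 = 152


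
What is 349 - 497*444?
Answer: -220319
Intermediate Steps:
349 - 497*444 = 349 - 220668 = -220319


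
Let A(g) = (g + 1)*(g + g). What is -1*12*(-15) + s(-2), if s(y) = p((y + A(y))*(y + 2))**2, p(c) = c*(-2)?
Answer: 180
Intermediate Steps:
A(g) = 2*g*(1 + g) (A(g) = (1 + g)*(2*g) = 2*g*(1 + g))
p(c) = -2*c
s(y) = 4*(2 + y)**2*(y + 2*y*(1 + y))**2 (s(y) = (-2*(y + 2*y*(1 + y))*(y + 2))**2 = (-2*(y + 2*y*(1 + y))*(2 + y))**2 = (-2*(2 + y)*(y + 2*y*(1 + y)))**2 = 4*(2 + y)**2*(y + 2*y*(1 + y))**2)
-1*12*(-15) + s(-2) = -1*12*(-15) + 4*(-2)**2*(6 + 5*(-2) + 2*(-2)*(1 - 2))**2 = -12*(-15) + 4*4*(6 - 10 + 2*(-2)*(-1))**2 = 180 + 4*4*(6 - 10 + 4)**2 = 180 + 4*4*0**2 = 180 + 4*4*0 = 180 + 0 = 180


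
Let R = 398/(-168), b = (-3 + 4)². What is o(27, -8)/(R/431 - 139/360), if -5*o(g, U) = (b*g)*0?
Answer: 0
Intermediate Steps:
b = 1 (b = 1² = 1)
R = -199/84 (R = 398*(-1/168) = -199/84 ≈ -2.3690)
o(g, U) = 0 (o(g, U) = -1*g*0/5 = -g*0/5 = -⅕*0 = 0)
o(27, -8)/(R/431 - 139/360) = 0/(-199/84/431 - 139/360) = 0/(-199/84*1/431 - 139*1/360) = 0/(-199/36204 - 139/360) = 0/(-425333/1086120) = 0*(-1086120/425333) = 0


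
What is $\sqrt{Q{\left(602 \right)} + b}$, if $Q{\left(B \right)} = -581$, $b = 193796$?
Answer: $\sqrt{193215} \approx 439.56$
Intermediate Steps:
$\sqrt{Q{\left(602 \right)} + b} = \sqrt{-581 + 193796} = \sqrt{193215}$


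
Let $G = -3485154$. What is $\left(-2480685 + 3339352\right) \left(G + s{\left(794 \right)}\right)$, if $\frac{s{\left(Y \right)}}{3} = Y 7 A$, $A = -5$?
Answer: $-3064173797508$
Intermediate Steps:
$s{\left(Y \right)} = - 105 Y$ ($s{\left(Y \right)} = 3 Y 7 \left(-5\right) = 3 \cdot 7 Y \left(-5\right) = 3 \left(- 35 Y\right) = - 105 Y$)
$\left(-2480685 + 3339352\right) \left(G + s{\left(794 \right)}\right) = \left(-2480685 + 3339352\right) \left(-3485154 - 83370\right) = 858667 \left(-3485154 - 83370\right) = 858667 \left(-3568524\right) = -3064173797508$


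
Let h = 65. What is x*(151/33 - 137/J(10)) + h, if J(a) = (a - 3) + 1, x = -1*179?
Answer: 610187/264 ≈ 2311.3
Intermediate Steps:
x = -179
J(a) = -2 + a (J(a) = (-3 + a) + 1 = -2 + a)
x*(151/33 - 137/J(10)) + h = -179*(151/33 - 137/(-2 + 10)) + 65 = -179*(151*(1/33) - 137/8) + 65 = -179*(151/33 - 137*1/8) + 65 = -179*(151/33 - 137/8) + 65 = -179*(-3313/264) + 65 = 593027/264 + 65 = 610187/264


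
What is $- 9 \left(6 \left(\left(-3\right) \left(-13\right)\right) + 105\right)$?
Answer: $-3051$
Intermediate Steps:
$- 9 \left(6 \left(\left(-3\right) \left(-13\right)\right) + 105\right) = - 9 \left(6 \cdot 39 + 105\right) = - 9 \left(234 + 105\right) = \left(-9\right) 339 = -3051$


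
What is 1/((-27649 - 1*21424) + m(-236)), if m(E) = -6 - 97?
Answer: -1/49176 ≈ -2.0335e-5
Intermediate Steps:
m(E) = -103
1/((-27649 - 1*21424) + m(-236)) = 1/((-27649 - 1*21424) - 103) = 1/((-27649 - 21424) - 103) = 1/(-49073 - 103) = 1/(-49176) = -1/49176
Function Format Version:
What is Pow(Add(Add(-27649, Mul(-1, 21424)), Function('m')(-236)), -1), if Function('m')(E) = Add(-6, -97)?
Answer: Rational(-1, 49176) ≈ -2.0335e-5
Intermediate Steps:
Function('m')(E) = -103
Pow(Add(Add(-27649, Mul(-1, 21424)), Function('m')(-236)), -1) = Pow(Add(Add(-27649, Mul(-1, 21424)), -103), -1) = Pow(Add(Add(-27649, -21424), -103), -1) = Pow(Add(-49073, -103), -1) = Pow(-49176, -1) = Rational(-1, 49176)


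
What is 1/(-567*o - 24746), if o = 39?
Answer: -1/46859 ≈ -2.1341e-5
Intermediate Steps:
1/(-567*o - 24746) = 1/(-567*39 - 24746) = 1/(-22113 - 24746) = 1/(-46859) = -1/46859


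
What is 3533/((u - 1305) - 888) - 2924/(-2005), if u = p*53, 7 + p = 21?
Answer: -2840941/2909255 ≈ -0.97652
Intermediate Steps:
p = 14 (p = -7 + 21 = 14)
u = 742 (u = 14*53 = 742)
3533/((u - 1305) - 888) - 2924/(-2005) = 3533/((742 - 1305) - 888) - 2924/(-2005) = 3533/(-563 - 888) - 2924*(-1/2005) = 3533/(-1451) + 2924/2005 = 3533*(-1/1451) + 2924/2005 = -3533/1451 + 2924/2005 = -2840941/2909255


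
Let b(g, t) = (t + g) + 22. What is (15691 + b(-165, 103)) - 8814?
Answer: 6837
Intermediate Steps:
b(g, t) = 22 + g + t (b(g, t) = (g + t) + 22 = 22 + g + t)
(15691 + b(-165, 103)) - 8814 = (15691 + (22 - 165 + 103)) - 8814 = (15691 - 40) - 8814 = 15651 - 8814 = 6837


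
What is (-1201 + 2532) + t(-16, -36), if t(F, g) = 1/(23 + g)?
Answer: 17302/13 ≈ 1330.9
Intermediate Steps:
(-1201 + 2532) + t(-16, -36) = (-1201 + 2532) + 1/(23 - 36) = 1331 + 1/(-13) = 1331 - 1/13 = 17302/13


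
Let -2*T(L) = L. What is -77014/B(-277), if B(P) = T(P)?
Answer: -154028/277 ≈ -556.06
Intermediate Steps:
T(L) = -L/2
B(P) = -P/2
-77014/B(-277) = -77014/((-1/2*(-277))) = -77014/277/2 = -77014*2/277 = -154028/277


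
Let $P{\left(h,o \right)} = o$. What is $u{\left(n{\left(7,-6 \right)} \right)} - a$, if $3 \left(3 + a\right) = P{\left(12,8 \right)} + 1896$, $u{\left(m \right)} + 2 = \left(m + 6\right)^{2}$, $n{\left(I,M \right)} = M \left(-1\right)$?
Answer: $- \frac{1469}{3} \approx -489.67$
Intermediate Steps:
$n{\left(I,M \right)} = - M$
$u{\left(m \right)} = -2 + \left(6 + m\right)^{2}$ ($u{\left(m \right)} = -2 + \left(m + 6\right)^{2} = -2 + \left(6 + m\right)^{2}$)
$a = \frac{1895}{3}$ ($a = -3 + \frac{8 + 1896}{3} = -3 + \frac{1}{3} \cdot 1904 = -3 + \frac{1904}{3} = \frac{1895}{3} \approx 631.67$)
$u{\left(n{\left(7,-6 \right)} \right)} - a = \left(-2 + \left(6 - -6\right)^{2}\right) - \frac{1895}{3} = \left(-2 + \left(6 + 6\right)^{2}\right) - \frac{1895}{3} = \left(-2 + 12^{2}\right) - \frac{1895}{3} = \left(-2 + 144\right) - \frac{1895}{3} = 142 - \frac{1895}{3} = - \frac{1469}{3}$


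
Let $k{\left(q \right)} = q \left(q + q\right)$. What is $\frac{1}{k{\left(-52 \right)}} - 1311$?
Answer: $- \frac{7089887}{5408} \approx -1311.0$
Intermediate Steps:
$k{\left(q \right)} = 2 q^{2}$ ($k{\left(q \right)} = q 2 q = 2 q^{2}$)
$\frac{1}{k{\left(-52 \right)}} - 1311 = \frac{1}{2 \left(-52\right)^{2}} - 1311 = \frac{1}{2 \cdot 2704} - 1311 = \frac{1}{5408} - 1311 = - \frac{7089887}{5408}$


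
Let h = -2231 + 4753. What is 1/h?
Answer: 1/2522 ≈ 0.00039651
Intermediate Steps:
h = 2522
1/h = 1/2522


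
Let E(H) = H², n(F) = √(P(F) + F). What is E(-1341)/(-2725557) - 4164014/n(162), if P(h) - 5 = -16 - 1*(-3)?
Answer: -599427/908519 - 2082007*√154/77 ≈ -3.3555e+5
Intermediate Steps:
P(h) = -8 (P(h) = 5 + (-16 - 1*(-3)) = 5 + (-16 + 3) = 5 - 13 = -8)
n(F) = √(-8 + F)
E(-1341)/(-2725557) - 4164014/n(162) = (-1341)²/(-2725557) - 4164014/√(-8 + 162) = 1798281*(-1/2725557) - 4164014*√154/154 = -599427/908519 - 2082007*√154/77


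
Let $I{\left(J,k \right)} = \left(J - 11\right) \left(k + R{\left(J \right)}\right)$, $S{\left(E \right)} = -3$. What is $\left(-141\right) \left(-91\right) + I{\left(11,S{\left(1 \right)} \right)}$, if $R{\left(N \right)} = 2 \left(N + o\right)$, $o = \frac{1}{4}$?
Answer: $12831$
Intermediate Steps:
$o = \frac{1}{4} \approx 0.25$
$R{\left(N \right)} = \frac{1}{2} + 2 N$ ($R{\left(N \right)} = 2 \left(N + \frac{1}{4}\right) = 2 \left(\frac{1}{4} + N\right) = \frac{1}{2} + 2 N$)
$I{\left(J,k \right)} = \left(-11 + J\right) \left(\frac{1}{2} + k + 2 J\right)$ ($I{\left(J,k \right)} = \left(J - 11\right) \left(k + \left(\frac{1}{2} + 2 J\right)\right) = \left(-11 + J\right) \left(\frac{1}{2} + k + 2 J\right)$)
$\left(-141\right) \left(-91\right) + I{\left(11,S{\left(1 \right)} \right)} = \left(-141\right) \left(-91\right) - \left(242 - 242\right) = 12831 - 0 = 12831 + 0 = 12831$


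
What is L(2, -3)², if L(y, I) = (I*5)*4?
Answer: 3600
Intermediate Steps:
L(y, I) = 20*I (L(y, I) = (5*I)*4 = 20*I)
L(2, -3)² = (20*(-3))² = (-60)² = 3600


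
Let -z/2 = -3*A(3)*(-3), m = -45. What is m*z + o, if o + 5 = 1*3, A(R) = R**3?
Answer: 21868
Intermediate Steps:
z = -486 (z = -2*(-3*3**3)*(-3) = -2*(-3*27)*(-3) = -(-162)*(-3) = -2*243 = -486)
o = -2 (o = -5 + 1*3 = -5 + 3 = -2)
m*z + o = -45*(-486) - 2 = 21870 - 2 = 21868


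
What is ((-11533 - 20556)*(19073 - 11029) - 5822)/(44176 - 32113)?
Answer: -86043246/4021 ≈ -21398.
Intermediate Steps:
((-11533 - 20556)*(19073 - 11029) - 5822)/(44176 - 32113) = (-32089*8044 - 5822)/12063 = (-258123916 - 5822)*(1/12063) = -258129738*1/12063 = -86043246/4021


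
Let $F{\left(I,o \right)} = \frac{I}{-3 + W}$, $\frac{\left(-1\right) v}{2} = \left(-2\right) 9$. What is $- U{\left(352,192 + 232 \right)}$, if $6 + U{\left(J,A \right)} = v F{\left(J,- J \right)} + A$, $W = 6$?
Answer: $-4642$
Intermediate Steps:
$v = 36$ ($v = - 2 \left(\left(-2\right) 9\right) = \left(-2\right) \left(-18\right) = 36$)
$F{\left(I,o \right)} = \frac{I}{3}$ ($F{\left(I,o \right)} = \frac{I}{-3 + 6} = \frac{I}{3}$)
$U{\left(J,A \right)} = -6 + A + 12 J$ ($U{\left(J,A \right)} = -6 + \left(36 \frac{J}{3} + A\right) = -6 + \left(12 J + A\right) = -6 + \left(A + 12 J\right) = -6 + A + 12 J$)
$- U{\left(352,192 + 232 \right)} = - (-6 + \left(192 + 232\right) + 12 \cdot 352) = - (-6 + 424 + 4224) = \left(-1\right) 4642 = -4642$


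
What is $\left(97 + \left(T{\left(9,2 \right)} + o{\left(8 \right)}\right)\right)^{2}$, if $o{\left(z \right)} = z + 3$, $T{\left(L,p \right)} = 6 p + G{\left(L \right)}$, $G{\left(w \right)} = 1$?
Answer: $14641$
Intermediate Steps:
$T{\left(L,p \right)} = 1 + 6 p$ ($T{\left(L,p \right)} = 6 p + 1 = 1 + 6 p$)
$o{\left(z \right)} = 3 + z$
$\left(97 + \left(T{\left(9,2 \right)} + o{\left(8 \right)}\right)\right)^{2} = \left(97 + \left(\left(1 + 6 \cdot 2\right) + \left(3 + 8\right)\right)\right)^{2} = \left(97 + \left(\left(1 + 12\right) + 11\right)\right)^{2} = \left(97 + \left(13 + 11\right)\right)^{2} = \left(97 + 24\right)^{2} = 121^{2} = 14641$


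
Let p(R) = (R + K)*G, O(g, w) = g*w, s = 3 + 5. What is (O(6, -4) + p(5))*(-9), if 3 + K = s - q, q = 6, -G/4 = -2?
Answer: -72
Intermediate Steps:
G = 8 (G = -4*(-2) = 8)
s = 8
K = -1 (K = -3 + (8 - 1*6) = -3 + (8 - 6) = -3 + 2 = -1)
p(R) = -8 + 8*R (p(R) = (R - 1)*8 = (-1 + R)*8 = -8 + 8*R)
(O(6, -4) + p(5))*(-9) = (6*(-4) + (-8 + 8*5))*(-9) = (-24 + (-8 + 40))*(-9) = (-24 + 32)*(-9) = 8*(-9) = -72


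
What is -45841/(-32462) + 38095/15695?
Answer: 391222877/101898218 ≈ 3.8393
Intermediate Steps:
-45841/(-32462) + 38095/15695 = -45841*(-1/32462) + 38095*(1/15695) = 45841/32462 + 7619/3139 = 391222877/101898218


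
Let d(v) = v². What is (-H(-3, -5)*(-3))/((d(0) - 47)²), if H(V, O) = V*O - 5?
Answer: 30/2209 ≈ 0.013581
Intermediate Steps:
H(V, O) = -5 + O*V (H(V, O) = O*V - 5 = -5 + O*V)
(-H(-3, -5)*(-3))/((d(0) - 47)²) = (-(-5 - 5*(-3))*(-3))/((0² - 47)²) = (-(-5 + 15)*(-3))/((0 - 47)²) = (-1*10*(-3))/((-47)²) = -10*(-3)/2209 = 30*(1/2209) = 30/2209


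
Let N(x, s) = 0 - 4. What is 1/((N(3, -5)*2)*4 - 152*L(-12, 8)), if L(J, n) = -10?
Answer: 1/1488 ≈ 0.00067204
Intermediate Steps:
N(x, s) = -4
1/((N(3, -5)*2)*4 - 152*L(-12, 8)) = 1/(-4*2*4 - 152*(-10)) = 1/(-8*4 + 1520) = 1/(-32 + 1520) = 1/1488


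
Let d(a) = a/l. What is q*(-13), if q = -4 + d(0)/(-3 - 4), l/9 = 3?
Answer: 52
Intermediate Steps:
l = 27 (l = 9*3 = 27)
d(a) = a/27
q = -4 (q = -4 + ((1/27)*0)/(-3 - 4) = -4 + 0/(-7) = -4 - ⅐*0 = -4 + 0 = -4)
q*(-13) = -4*(-13) = 52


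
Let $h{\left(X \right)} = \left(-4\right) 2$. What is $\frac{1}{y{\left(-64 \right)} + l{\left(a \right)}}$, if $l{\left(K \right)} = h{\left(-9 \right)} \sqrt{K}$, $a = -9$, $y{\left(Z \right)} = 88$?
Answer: $\frac{11}{1040} + \frac{3 i}{1040} \approx 0.010577 + 0.0028846 i$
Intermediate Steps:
$h{\left(X \right)} = -8$
$l{\left(K \right)} = - 8 \sqrt{K}$
$\frac{1}{y{\left(-64 \right)} + l{\left(a \right)}} = \frac{1}{88 - 8 \sqrt{-9}} = \frac{1}{88 - 8 \cdot 3 i} = \frac{1}{88 - 24 i} = \frac{88 + 24 i}{8320}$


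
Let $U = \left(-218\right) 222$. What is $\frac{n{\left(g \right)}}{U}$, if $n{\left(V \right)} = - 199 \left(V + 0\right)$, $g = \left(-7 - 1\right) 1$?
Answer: $- \frac{398}{12099} \approx -0.032895$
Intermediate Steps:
$g = -8$ ($g = \left(-8\right) 1 = -8$)
$U = -48396$
$n{\left(V \right)} = - 199 V$
$\frac{n{\left(g \right)}}{U} = \frac{\left(-199\right) \left(-8\right)}{-48396} = 1592 \left(- \frac{1}{48396}\right) = - \frac{398}{12099}$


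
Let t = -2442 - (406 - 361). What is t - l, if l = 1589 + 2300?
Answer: -6376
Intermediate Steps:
t = -2487 (t = -2442 - 1*45 = -2442 - 45 = -2487)
l = 3889
t - l = -2487 - 1*3889 = -2487 - 3889 = -6376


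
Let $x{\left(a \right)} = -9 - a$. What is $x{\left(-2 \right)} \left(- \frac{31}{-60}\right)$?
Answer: $- \frac{217}{60} \approx -3.6167$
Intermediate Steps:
$x{\left(-2 \right)} \left(- \frac{31}{-60}\right) = \left(-9 - -2\right) \left(- \frac{31}{-60}\right) = \left(-9 + 2\right) \left(\left(-31\right) \left(- \frac{1}{60}\right)\right) = \left(-7\right) \frac{31}{60} = - \frac{217}{60}$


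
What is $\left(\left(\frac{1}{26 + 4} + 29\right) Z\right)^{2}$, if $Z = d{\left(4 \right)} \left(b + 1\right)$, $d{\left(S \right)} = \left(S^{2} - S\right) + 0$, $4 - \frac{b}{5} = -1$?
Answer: $\frac{2051365264}{25} \approx 8.2055 \cdot 10^{7}$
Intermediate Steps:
$b = 25$ ($b = 20 - -5 = 20 + 5 = 25$)
$d{\left(S \right)} = S^{2} - S$
$Z = 312$ ($Z = 4 \left(-1 + 4\right) \left(25 + 1\right) = 4 \cdot 3 \cdot 26 = 12 \cdot 26 = 312$)
$\left(\left(\frac{1}{26 + 4} + 29\right) Z\right)^{2} = \left(\left(\frac{1}{26 + 4} + 29\right) 312\right)^{2} = \left(\left(\frac{1}{30} + 29\right) 312\right)^{2} = \left(\frac{871}{30} \cdot 312\right)^{2} = \left(\frac{45292}{5}\right)^{2} = \frac{2051365264}{25}$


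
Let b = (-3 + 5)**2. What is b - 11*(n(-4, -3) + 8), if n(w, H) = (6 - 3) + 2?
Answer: -139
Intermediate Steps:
n(w, H) = 5 (n(w, H) = 3 + 2 = 5)
b = 4 (b = 2**2 = 4)
b - 11*(n(-4, -3) + 8) = 4 - 11*(5 + 8) = 4 - 11*13 = 4 - 143 = -139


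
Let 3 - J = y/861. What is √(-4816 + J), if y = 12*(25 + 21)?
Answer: I*√396494805/287 ≈ 69.38*I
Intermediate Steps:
y = 552 (y = 12*46 = 552)
J = 677/287 (J = 3 - 552/861 = 3 - 1*184/287 = 3 - 184/287 = 677/287 ≈ 2.3589)
√(-4816 + J) = √(-4816 + 677/287) = √(-1381515/287) = I*√396494805/287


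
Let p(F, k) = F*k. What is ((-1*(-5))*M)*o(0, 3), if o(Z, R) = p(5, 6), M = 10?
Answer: 1500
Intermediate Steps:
o(Z, R) = 30 (o(Z, R) = 5*6 = 30)
((-1*(-5))*M)*o(0, 3) = (-1*(-5)*10)*30 = (5*10)*30 = 50*30 = 1500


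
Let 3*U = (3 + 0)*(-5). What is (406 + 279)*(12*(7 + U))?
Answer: 16440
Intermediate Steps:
U = -5 (U = ((3 + 0)*(-5))/3 = (3*(-5))/3 = (⅓)*(-15) = -5)
(406 + 279)*(12*(7 + U)) = (406 + 279)*(12*(7 - 5)) = 685*(12*2) = 685*24 = 16440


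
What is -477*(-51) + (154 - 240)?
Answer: 24241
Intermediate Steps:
-477*(-51) + (154 - 240) = 24327 - 86 = 24241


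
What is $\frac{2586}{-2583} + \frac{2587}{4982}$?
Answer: $- \frac{2067077}{4289502} \approx -0.48189$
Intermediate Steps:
$\frac{2586}{-2583} + \frac{2587}{4982} = 2586 \left(- \frac{1}{2583}\right) + 2587 \cdot \frac{1}{4982} = - \frac{862}{861} + \frac{2587}{4982} = - \frac{2067077}{4289502}$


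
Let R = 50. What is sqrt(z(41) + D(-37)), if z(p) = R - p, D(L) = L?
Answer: 2*I*sqrt(7) ≈ 5.2915*I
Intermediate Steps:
z(p) = 50 - p
sqrt(z(41) + D(-37)) = sqrt((50 - 1*41) - 37) = sqrt((50 - 41) - 37) = sqrt(9 - 37) = sqrt(-28) = 2*I*sqrt(7)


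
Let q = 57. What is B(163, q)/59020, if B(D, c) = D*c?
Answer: 9291/59020 ≈ 0.15742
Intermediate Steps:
B(163, q)/59020 = (163*57)/59020 = 9291*(1/59020) = 9291/59020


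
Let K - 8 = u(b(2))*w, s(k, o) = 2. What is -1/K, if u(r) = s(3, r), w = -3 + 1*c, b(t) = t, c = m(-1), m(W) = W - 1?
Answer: 1/2 ≈ 0.50000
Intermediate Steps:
m(W) = -1 + W
c = -2 (c = -1 - 1 = -2)
w = -5 (w = -3 + 1*(-2) = -3 - 2 = -5)
u(r) = 2
K = -2 (K = 8 + 2*(-5) = 8 - 10 = -2)
-1/K = -1/(-2) = -1*(-1/2) = 1/2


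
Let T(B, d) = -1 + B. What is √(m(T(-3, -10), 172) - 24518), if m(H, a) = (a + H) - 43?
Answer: I*√24393 ≈ 156.18*I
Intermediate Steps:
m(H, a) = -43 + H + a (m(H, a) = (H + a) - 43 = -43 + H + a)
√(m(T(-3, -10), 172) - 24518) = √((-43 + (-1 - 3) + 172) - 24518) = √((-43 - 4 + 172) - 24518) = √(125 - 24518) = √(-24393) = I*√24393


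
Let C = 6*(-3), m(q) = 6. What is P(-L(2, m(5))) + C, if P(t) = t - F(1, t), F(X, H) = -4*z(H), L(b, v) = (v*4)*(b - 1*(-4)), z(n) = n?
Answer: -738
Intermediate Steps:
L(b, v) = 4*v*(4 + b) (L(b, v) = (4*v)*(b + 4) = (4*v)*(4 + b) = 4*v*(4 + b))
C = -18
F(X, H) = -4*H
P(t) = 5*t (P(t) = t - (-4)*t = t + 4*t = 5*t)
P(-L(2, m(5))) + C = 5*(-4*6*(4 + 2)) - 18 = 5*(-4*6*6) - 18 = 5*(-1*144) - 18 = 5*(-144) - 18 = -720 - 18 = -738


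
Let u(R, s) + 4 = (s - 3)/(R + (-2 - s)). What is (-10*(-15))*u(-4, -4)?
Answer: -75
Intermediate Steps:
u(R, s) = -4 + (-3 + s)/(-2 + R - s) (u(R, s) = -4 + (s - 3)/(R + (-2 - s)) = -4 + (-3 + s)/(-2 + R - s))
(-10*(-15))*u(-4, -4) = (-10*(-15))*((-5 - 5*(-4) + 4*(-4))/(2 - 4 - 1*(-4))) = 150*((-5 + 20 - 16)/(2 - 4 + 4)) = 150*(-1/2) = -75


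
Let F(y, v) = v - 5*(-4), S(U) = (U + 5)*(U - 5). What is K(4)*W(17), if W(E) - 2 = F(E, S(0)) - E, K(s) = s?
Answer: -80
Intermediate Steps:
S(U) = (-5 + U)*(5 + U) (S(U) = (5 + U)*(-5 + U) = (-5 + U)*(5 + U))
F(y, v) = 20 + v (F(y, v) = v + 20 = 20 + v)
W(E) = -3 - E (W(E) = 2 + ((20 + (-25 + 0²)) - E) = 2 + ((20 + (-25 + 0)) - E) = 2 + ((20 - 25) - E) = 2 + (-5 - E) = -3 - E)
K(4)*W(17) = 4*(-3 - 1*17) = 4*(-3 - 17) = 4*(-20) = -80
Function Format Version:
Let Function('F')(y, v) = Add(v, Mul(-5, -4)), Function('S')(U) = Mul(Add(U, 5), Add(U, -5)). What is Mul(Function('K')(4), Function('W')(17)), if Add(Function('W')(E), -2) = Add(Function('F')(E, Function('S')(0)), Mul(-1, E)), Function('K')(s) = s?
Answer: -80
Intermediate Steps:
Function('S')(U) = Mul(Add(-5, U), Add(5, U)) (Function('S')(U) = Mul(Add(5, U), Add(-5, U)) = Mul(Add(-5, U), Add(5, U)))
Function('F')(y, v) = Add(20, v) (Function('F')(y, v) = Add(v, 20) = Add(20, v))
Function('W')(E) = Add(-3, Mul(-1, E)) (Function('W')(E) = Add(2, Add(Add(20, Add(-25, Pow(0, 2))), Mul(-1, E))) = Add(2, Add(Add(20, Add(-25, 0)), Mul(-1, E))) = Add(2, Add(Add(20, -25), Mul(-1, E))) = Add(2, Add(-5, Mul(-1, E))) = Add(-3, Mul(-1, E)))
Mul(Function('K')(4), Function('W')(17)) = Mul(4, Add(-3, Mul(-1, 17))) = Mul(4, Add(-3, -17)) = Mul(4, -20) = -80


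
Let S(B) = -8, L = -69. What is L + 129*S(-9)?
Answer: -1101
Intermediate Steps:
L + 129*S(-9) = -69 + 129*(-8) = -69 - 1032 = -1101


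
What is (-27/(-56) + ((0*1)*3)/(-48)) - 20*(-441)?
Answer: 493947/56 ≈ 8820.5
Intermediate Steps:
(-27/(-56) + ((0*1)*3)/(-48)) - 20*(-441) = (-27*(-1/56) + (0*3)*(-1/48)) + 8820 = (27/56 + 0*(-1/48)) + 8820 = (27/56 + 0) + 8820 = 27/56 + 8820 = 493947/56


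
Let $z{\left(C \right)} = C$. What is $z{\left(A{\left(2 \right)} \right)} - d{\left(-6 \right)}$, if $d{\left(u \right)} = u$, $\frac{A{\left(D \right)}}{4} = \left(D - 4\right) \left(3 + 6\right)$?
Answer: $-66$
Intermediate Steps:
$A{\left(D \right)} = -144 + 36 D$ ($A{\left(D \right)} = 4 \left(D - 4\right) \left(3 + 6\right) = 4 \left(-4 + D\right) 9 = 4 \left(-36 + 9 D\right) = -144 + 36 D$)
$z{\left(A{\left(2 \right)} \right)} - d{\left(-6 \right)} = \left(-144 + 36 \cdot 2\right) - -6 = \left(-144 + 72\right) + 6 = -72 + 6 = -66$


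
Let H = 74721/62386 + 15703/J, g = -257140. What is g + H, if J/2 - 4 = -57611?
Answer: -462061997413656/1796935151 ≈ -2.5714e+5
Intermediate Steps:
J = -115214 (J = 8 + 2*(-57611) = 8 - 115222 = -115214)
H = 1907314484/1796935151 (H = 74721/62386 + 15703/(-115214) = 74721*(1/62386) + 15703*(-1/115214) = 74721/62386 - 15703/115214 = 1907314484/1796935151 ≈ 1.0614)
g + H = -257140 + 1907314484/1796935151 = -462061997413656/1796935151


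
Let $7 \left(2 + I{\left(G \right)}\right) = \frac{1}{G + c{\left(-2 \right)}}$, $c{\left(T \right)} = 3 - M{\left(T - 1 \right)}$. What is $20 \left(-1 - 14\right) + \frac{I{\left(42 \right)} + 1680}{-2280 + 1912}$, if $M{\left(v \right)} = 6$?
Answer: $- \frac{30597295}{100464} \approx -304.56$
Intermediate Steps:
$c{\left(T \right)} = -3$ ($c{\left(T \right)} = 3 - 6 = -3$)
$I{\left(G \right)} = -2 + \frac{1}{7 \left(-3 + G\right)}$ ($I{\left(G \right)} = -2 + \frac{1}{7 \left(G - 3\right)} = -2 + \frac{1}{7 \left(-3 + G\right)}$)
$20 \left(-1 - 14\right) + \frac{I{\left(42 \right)} + 1680}{-2280 + 1912} = 20 \left(-1 - 14\right) + \frac{\frac{43 - 588}{7 \left(-3 + 42\right)} + 1680}{-2280 + 1912} = 20 \left(-15\right) + \frac{\frac{43 - 588}{7 \cdot 39} + 1680}{-368} = -300 + \left(\frac{1}{7} \cdot \frac{1}{39} \left(-545\right) + 1680\right) \left(- \frac{1}{368}\right) = -300 + \left(- \frac{545}{273} + 1680\right) \left(- \frac{1}{368}\right) = -300 + \frac{458095}{273} \left(- \frac{1}{368}\right) = -300 - \frac{458095}{100464} = - \frac{30597295}{100464}$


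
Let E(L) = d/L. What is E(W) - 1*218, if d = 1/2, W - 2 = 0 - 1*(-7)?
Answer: -3923/18 ≈ -217.94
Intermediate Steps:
W = 9 (W = 2 + (0 - 1*(-7)) = 2 + (0 + 7) = 2 + 7 = 9)
d = ½ ≈ 0.50000
E(L) = 1/(2*L)
E(W) - 1*218 = (½)/9 - 1*218 = (½)*(⅑) - 218 = 1/18 - 218 = -3923/18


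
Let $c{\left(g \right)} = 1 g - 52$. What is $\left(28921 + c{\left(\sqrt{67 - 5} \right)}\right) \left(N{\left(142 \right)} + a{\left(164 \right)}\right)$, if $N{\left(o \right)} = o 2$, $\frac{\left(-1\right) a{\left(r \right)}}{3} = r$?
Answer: $-6004752 - 208 \sqrt{62} \approx -6.0064 \cdot 10^{6}$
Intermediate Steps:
$a{\left(r \right)} = - 3 r$
$N{\left(o \right)} = 2 o$
$c{\left(g \right)} = -52 + g$ ($c{\left(g \right)} = g - 52 = -52 + g$)
$\left(28921 + c{\left(\sqrt{67 - 5} \right)}\right) \left(N{\left(142 \right)} + a{\left(164 \right)}\right) = \left(28921 - \left(52 - \sqrt{67 - 5}\right)\right) \left(2 \cdot 142 - 492\right) = \left(28921 - \left(52 - \sqrt{62}\right)\right) \left(284 - 492\right) = \left(28869 + \sqrt{62}\right) \left(-208\right) = -6004752 - 208 \sqrt{62}$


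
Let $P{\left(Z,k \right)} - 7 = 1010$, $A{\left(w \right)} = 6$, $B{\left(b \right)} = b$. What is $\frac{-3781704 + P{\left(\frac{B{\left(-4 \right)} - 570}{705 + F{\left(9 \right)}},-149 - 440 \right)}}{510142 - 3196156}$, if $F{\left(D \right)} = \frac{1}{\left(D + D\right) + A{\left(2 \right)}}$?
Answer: $\frac{1260229}{895338} \approx 1.4075$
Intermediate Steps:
$F{\left(D \right)} = \frac{1}{6 + 2 D}$ ($F{\left(D \right)} = \frac{1}{\left(D + D\right) + 6} = \frac{1}{2 D + 6} = \frac{1}{6 + 2 D}$)
$P{\left(Z,k \right)} = 1017$ ($P{\left(Z,k \right)} = 7 + 1010 = 1017$)
$\frac{-3781704 + P{\left(\frac{B{\left(-4 \right)} - 570}{705 + F{\left(9 \right)}},-149 - 440 \right)}}{510142 - 3196156} = \frac{-3781704 + 1017}{510142 - 3196156} = - \frac{3780687}{-2686014} = \left(-3780687\right) \left(- \frac{1}{2686014}\right) = \frac{1260229}{895338}$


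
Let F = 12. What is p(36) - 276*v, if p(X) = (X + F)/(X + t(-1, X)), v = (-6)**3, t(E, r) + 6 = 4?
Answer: 1013496/17 ≈ 59617.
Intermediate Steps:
t(E, r) = -2 (t(E, r) = -6 + 4 = -2)
v = -216
p(X) = (12 + X)/(-2 + X) (p(X) = (X + 12)/(X - 2) = (12 + X)/(-2 + X))
p(36) - 276*v = (12 + 36)/(-2 + 36) - 276*(-216) = 48/34 + 59616 = (1/34)*48 + 59616 = 24/17 + 59616 = 1013496/17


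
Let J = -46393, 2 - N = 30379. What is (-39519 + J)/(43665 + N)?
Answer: -10739/1661 ≈ -6.4654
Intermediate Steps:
N = -30377 (N = 2 - 1*30379 = 2 - 30379 = -30377)
(-39519 + J)/(43665 + N) = (-39519 - 46393)/(43665 - 30377) = -85912/13288 = -85912*1/13288 = -10739/1661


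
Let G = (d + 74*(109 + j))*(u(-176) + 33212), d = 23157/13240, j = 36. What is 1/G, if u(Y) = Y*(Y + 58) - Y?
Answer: 3310/1923734265423 ≈ 1.7206e-9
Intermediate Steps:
u(Y) = -Y + Y*(58 + Y) (u(Y) = Y*(58 + Y) - Y = -Y + Y*(58 + Y))
d = 23157/13240 (d = 23157*(1/13240) = 23157/13240 ≈ 1.7490)
G = 1923734265423/3310 (G = (23157/13240 + 74*(109 + 36))*(-176*(57 - 176) + 33212) = (23157/13240 + 74*145)*(-176*(-119) + 33212) = (23157/13240 + 10730)*(20944 + 33212) = (142088357/13240)*54156 = 1923734265423/3310 ≈ 5.8119e+8)
1/G = 1/(1923734265423/3310) = 3310/1923734265423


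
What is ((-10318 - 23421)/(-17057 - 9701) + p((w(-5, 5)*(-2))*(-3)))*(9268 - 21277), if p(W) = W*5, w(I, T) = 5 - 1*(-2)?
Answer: -67885904271/26758 ≈ -2.5370e+6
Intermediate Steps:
w(I, T) = 7 (w(I, T) = 5 + 2 = 7)
p(W) = 5*W
((-10318 - 23421)/(-17057 - 9701) + p((w(-5, 5)*(-2))*(-3)))*(9268 - 21277) = ((-10318 - 23421)/(-17057 - 9701) + 5*((7*(-2))*(-3)))*(9268 - 21277) = (-33739/(-26758) + 5*(-14*(-3)))*(-12009) = (-33739*(-1/26758) + 5*42)*(-12009) = (33739/26758 + 210)*(-12009) = (5652919/26758)*(-12009) = -67885904271/26758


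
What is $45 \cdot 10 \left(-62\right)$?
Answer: $-27900$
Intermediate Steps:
$45 \cdot 10 \left(-62\right) = 450 \left(-62\right) = -27900$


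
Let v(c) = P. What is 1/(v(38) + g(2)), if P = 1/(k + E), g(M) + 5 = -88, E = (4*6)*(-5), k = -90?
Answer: -210/19531 ≈ -0.010752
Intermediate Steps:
E = -120 (E = 24*(-5) = -120)
g(M) = -93 (g(M) = -5 - 88 = -93)
P = -1/210 (P = 1/(-90 - 120) = 1/(-210) = -1/210 ≈ -0.0047619)
v(c) = -1/210
1/(v(38) + g(2)) = 1/(-1/210 - 93) = 1/(-19531/210) = -210/19531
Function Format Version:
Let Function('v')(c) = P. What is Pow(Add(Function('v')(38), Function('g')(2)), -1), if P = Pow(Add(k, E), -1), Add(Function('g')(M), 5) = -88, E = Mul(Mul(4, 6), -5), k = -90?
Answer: Rational(-210, 19531) ≈ -0.010752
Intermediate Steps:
E = -120 (E = Mul(24, -5) = -120)
Function('g')(M) = -93 (Function('g')(M) = Add(-5, -88) = -93)
P = Rational(-1, 210) (P = Pow(Add(-90, -120), -1) = Pow(-210, -1) = Rational(-1, 210) ≈ -0.0047619)
Function('v')(c) = Rational(-1, 210)
Pow(Add(Function('v')(38), Function('g')(2)), -1) = Pow(Add(Rational(-1, 210), -93), -1) = Pow(Rational(-19531, 210), -1) = Rational(-210, 19531)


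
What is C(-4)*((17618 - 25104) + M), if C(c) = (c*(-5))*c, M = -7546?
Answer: 1202560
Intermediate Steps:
C(c) = -5*c**2 (C(c) = (-5*c)*c = -5*c**2)
C(-4)*((17618 - 25104) + M) = (-5*(-4)**2)*((17618 - 25104) - 7546) = (-5*16)*(-7486 - 7546) = -80*(-15032) = 1202560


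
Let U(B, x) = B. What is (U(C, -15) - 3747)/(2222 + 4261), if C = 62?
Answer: -3685/6483 ≈ -0.56841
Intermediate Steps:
(U(C, -15) - 3747)/(2222 + 4261) = (62 - 3747)/(2222 + 4261) = -3685/6483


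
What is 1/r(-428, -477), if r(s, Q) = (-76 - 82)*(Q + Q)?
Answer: 1/150732 ≈ 6.6343e-6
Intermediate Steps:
r(s, Q) = -316*Q
1/r(-428, -477) = 1/(-316*(-477)) = 1/150732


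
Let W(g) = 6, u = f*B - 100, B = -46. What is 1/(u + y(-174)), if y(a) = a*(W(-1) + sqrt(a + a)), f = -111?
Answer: 1981/13116746 + 87*I*sqrt(87)/6558373 ≈ 0.00015103 + 0.00012373*I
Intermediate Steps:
u = 5006 (u = -111*(-46) - 100 = 5106 - 100 = 5006)
y(a) = a*(6 + sqrt(2)*sqrt(a)) (y(a) = a*(6 + sqrt(a + a)) = a*(6 + sqrt(2*a)) = a*(6 + sqrt(2)*sqrt(a)))
1/(u + y(-174)) = 1/(5006 + (6*(-174) + sqrt(2)*(-174)**(3/2))) = 1/(5006 + (-1044 + sqrt(2)*(-174*I*sqrt(174)))) = 1/(5006 + (-1044 - 348*I*sqrt(87))) = 1/(3962 - 348*I*sqrt(87))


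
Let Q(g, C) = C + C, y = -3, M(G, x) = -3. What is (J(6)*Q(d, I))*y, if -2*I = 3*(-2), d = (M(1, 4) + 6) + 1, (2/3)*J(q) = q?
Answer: -162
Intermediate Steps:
J(q) = 3*q/2
d = 4 (d = (-3 + 6) + 1 = 3 + 1 = 4)
I = 3 (I = -3*(-2)/2 = -1/2*(-6) = 3)
Q(g, C) = 2*C
(J(6)*Q(d, I))*y = (((3/2)*6)*(2*3))*(-3) = (9*6)*(-3) = 54*(-3) = -162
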